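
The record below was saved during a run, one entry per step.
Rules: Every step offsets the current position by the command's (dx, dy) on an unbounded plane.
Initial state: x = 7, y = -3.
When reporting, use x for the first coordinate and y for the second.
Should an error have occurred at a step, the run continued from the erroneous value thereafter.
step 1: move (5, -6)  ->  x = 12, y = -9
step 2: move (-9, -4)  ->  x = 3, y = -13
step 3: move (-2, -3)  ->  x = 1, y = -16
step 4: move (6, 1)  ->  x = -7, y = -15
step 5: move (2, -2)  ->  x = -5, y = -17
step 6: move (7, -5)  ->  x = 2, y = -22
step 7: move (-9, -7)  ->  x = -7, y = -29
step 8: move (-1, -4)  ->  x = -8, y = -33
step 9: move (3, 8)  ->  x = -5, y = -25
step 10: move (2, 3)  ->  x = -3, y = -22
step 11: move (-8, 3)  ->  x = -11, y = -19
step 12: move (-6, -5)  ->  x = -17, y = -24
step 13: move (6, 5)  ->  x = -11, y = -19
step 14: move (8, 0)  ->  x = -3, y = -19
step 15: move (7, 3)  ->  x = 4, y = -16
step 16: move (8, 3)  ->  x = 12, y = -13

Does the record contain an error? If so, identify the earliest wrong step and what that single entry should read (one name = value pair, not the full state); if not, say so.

step 4, x = 7

1. x = 7 + (5) = 12, y = -3 + (-6) = -9 (no discrepancy)
2. x = 12 + (-9) = 3, y = -9 + (-4) = -13 (verified)
3. x = 3 + (-2) = 1, y = -13 + (-3) = -16 (exactly as logged)
4. x = 1 + (6) = 7, y = -16 + (1) = -15 (a discrepancy with the record)
Step 4 is the first one off; corrected, x = 7.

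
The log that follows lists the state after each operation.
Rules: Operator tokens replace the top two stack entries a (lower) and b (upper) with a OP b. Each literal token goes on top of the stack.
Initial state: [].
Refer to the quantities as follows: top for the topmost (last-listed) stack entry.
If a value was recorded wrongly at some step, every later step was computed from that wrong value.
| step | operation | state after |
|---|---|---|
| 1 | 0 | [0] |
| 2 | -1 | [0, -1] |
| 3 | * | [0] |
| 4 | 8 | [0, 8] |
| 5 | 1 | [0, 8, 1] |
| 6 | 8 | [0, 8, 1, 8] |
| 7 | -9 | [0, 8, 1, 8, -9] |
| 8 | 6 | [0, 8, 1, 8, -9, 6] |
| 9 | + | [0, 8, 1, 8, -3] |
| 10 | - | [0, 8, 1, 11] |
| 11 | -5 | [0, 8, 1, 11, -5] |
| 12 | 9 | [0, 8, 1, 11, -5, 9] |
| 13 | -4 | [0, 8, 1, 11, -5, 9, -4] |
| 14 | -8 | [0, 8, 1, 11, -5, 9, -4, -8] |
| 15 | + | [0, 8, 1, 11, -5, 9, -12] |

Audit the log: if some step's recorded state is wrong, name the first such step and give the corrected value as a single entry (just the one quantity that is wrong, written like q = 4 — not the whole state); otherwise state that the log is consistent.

Recomputing the run from the initial state:
step 1: [0]
step 2: [0, -1]
step 3: [0]
step 4: [0, 8]
step 5: [0, 8, 1]
step 6: [0, 8, 1, 8]
step 7: [0, 8, 1, 8, -9]
step 8: [0, 8, 1, 8, -9, 6]
step 9: [0, 8, 1, 8, -3]
step 10: [0, 8, 1, 11]
step 11: [0, 8, 1, 11, -5]
step 12: [0, 8, 1, 11, -5, 9]
step 13: [0, 8, 1, 11, -5, 9, -4]
step 14: [0, 8, 1, 11, -5, 9, -4, -8]
step 15: [0, 8, 1, 11, -5, 9, -12]
This matches the log at every step.

no error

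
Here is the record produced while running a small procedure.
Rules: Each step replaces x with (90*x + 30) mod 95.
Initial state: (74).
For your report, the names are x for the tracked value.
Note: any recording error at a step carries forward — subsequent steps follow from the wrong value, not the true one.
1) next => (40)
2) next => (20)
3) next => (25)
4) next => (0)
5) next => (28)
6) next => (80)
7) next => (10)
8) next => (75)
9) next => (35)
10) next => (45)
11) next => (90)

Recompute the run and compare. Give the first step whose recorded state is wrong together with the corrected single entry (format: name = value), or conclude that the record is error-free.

Recomputing the run from the initial state:
step 1: x = 40
step 2: x = 20
step 3: x = 25
step 4: x = 0
step 5: x = 30
step 6: x = 70
step 7: x = 60
step 8: x = 15
step 9: x = 50
step 10: x = 65
step 11: x = 85
The first disagreement with the record is at step 5, where the value should be x = 30.

step 5, x = 30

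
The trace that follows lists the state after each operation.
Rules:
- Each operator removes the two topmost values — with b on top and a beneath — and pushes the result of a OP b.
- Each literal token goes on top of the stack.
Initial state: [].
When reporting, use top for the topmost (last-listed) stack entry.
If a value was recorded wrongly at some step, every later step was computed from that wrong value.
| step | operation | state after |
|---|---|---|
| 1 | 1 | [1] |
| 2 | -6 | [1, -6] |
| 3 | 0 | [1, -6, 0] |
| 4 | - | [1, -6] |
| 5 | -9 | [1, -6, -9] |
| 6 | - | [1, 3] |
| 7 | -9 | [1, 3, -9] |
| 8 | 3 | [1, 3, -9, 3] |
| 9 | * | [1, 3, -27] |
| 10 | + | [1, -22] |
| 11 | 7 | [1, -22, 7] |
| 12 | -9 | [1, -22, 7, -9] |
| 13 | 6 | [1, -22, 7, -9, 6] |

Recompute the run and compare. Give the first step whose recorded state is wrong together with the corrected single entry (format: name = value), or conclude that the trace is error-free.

Recomputing the run from the initial state:
step 1: [1]
step 2: [1, -6]
step 3: [1, -6, 0]
step 4: [1, -6]
step 5: [1, -6, -9]
step 6: [1, 3]
step 7: [1, 3, -9]
step 8: [1, 3, -9, 3]
step 9: [1, 3, -27]
step 10: [1, -24]
step 11: [1, -24, 7]
step 12: [1, -24, 7, -9]
step 13: [1, -24, 7, -9, 6]
The first disagreement with the trace is at step 10, where the value should be top = -24.

step 10, top = -24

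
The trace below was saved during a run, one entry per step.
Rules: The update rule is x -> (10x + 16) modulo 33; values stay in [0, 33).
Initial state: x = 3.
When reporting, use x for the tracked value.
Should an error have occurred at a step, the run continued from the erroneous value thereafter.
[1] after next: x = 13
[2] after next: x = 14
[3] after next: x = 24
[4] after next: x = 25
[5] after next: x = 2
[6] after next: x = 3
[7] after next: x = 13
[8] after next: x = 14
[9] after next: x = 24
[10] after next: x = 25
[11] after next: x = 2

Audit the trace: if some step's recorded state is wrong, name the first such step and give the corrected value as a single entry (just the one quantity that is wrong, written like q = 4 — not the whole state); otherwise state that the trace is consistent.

no error

1. x = (10*3 + 16) mod 33 = 13 (matches)
2. x = (10*13 + 16) mod 33 = 14 (no discrepancy)
3. x = (10*14 + 16) mod 33 = 24 (in agreement)
4. x = (10*24 + 16) mod 33 = 25 (verified)
5. x = (10*25 + 16) mod 33 = 2 (confirmed correct)
6. x = (10*2 + 16) mod 33 = 3 (consistent with the trace)
7. x = (10*3 + 16) mod 33 = 13 (exactly as logged)
8. x = (10*13 + 16) mod 33 = 14 (in agreement)
9. x = (10*14 + 16) mod 33 = 24 (consistent with the trace)
10. x = (10*24 + 16) mod 33 = 25 (confirmed correct)
11. x = (10*25 + 16) mod 33 = 2 (consistent with the trace)
Every step is consistent.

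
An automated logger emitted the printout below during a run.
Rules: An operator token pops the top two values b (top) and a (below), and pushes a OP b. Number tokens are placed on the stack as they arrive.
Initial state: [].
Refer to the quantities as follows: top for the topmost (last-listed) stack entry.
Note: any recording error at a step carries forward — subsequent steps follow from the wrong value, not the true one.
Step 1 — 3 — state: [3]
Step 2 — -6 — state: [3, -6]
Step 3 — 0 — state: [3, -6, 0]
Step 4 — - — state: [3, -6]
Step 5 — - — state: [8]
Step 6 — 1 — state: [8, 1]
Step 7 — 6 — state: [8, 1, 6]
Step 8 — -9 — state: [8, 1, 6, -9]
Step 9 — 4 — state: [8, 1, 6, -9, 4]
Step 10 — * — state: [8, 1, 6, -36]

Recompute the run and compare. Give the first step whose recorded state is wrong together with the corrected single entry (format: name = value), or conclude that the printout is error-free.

step 5, top = 9

Recomputing the run from the initial state:
step 1: [3]
step 2: [3, -6]
step 3: [3, -6, 0]
step 4: [3, -6]
step 5: [9]
step 6: [9, 1]
step 7: [9, 1, 6]
step 8: [9, 1, 6, -9]
step 9: [9, 1, 6, -9, 4]
step 10: [9, 1, 6, -36]
The first disagreement with the printout is at step 5, where the value should be top = 9.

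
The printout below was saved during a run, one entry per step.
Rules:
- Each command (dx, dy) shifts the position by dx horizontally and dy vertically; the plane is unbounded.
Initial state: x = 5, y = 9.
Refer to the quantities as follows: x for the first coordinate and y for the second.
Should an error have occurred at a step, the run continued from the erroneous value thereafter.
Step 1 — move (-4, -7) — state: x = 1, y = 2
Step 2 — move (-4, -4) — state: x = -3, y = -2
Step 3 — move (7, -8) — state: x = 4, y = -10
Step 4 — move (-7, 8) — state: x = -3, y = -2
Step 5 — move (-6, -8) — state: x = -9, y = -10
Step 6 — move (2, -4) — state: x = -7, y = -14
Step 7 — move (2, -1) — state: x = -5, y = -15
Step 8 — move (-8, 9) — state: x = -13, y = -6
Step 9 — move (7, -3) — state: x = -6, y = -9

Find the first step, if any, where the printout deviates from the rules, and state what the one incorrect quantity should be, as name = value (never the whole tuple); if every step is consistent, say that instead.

no error

Step 1: x = 5 + (-4) = 1, y = 9 + (-7) = 2 — same as recorded.
Step 2: x = 1 + (-4) = -3, y = 2 + (-4) = -2 — agrees with the printout.
Step 3: x = -3 + (7) = 4, y = -2 + (-8) = -10 — exactly as logged.
Step 4: x = 4 + (-7) = -3, y = -10 + (8) = -2 — exactly as logged.
Step 5: x = -3 + (-6) = -9, y = -2 + (-8) = -10 — in agreement.
Step 6: x = -9 + (2) = -7, y = -10 + (-4) = -14 — agrees with the printout.
Step 7: x = -7 + (2) = -5, y = -14 + (-1) = -15 — in agreement.
Step 8: x = -5 + (-8) = -13, y = -15 + (9) = -6 — verified.
Step 9: x = -13 + (7) = -6, y = -6 + (-3) = -9 — matches.
No step deviates from the rules.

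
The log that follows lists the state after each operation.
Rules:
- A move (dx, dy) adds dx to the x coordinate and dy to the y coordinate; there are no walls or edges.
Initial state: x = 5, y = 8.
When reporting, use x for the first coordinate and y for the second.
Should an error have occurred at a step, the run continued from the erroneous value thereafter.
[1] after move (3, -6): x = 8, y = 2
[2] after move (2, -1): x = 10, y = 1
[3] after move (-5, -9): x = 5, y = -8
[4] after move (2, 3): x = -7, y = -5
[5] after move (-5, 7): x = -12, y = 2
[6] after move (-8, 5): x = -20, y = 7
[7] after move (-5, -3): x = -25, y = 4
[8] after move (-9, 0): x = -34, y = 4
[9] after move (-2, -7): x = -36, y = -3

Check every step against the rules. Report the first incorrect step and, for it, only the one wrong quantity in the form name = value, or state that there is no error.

step 4, x = 7

step 1: x = 5 + (3) = 8, y = 8 + (-6) = 2 -> exactly as logged
step 2: x = 8 + (2) = 10, y = 2 + (-1) = 1 -> in agreement
step 3: x = 10 + (-5) = 5, y = 1 + (-9) = -8 -> checks out
step 4: x = 5 + (2) = 7, y = -8 + (3) = -5 -> the log has a different value
So the first discrepancy is step 4, where the right value is x = 7.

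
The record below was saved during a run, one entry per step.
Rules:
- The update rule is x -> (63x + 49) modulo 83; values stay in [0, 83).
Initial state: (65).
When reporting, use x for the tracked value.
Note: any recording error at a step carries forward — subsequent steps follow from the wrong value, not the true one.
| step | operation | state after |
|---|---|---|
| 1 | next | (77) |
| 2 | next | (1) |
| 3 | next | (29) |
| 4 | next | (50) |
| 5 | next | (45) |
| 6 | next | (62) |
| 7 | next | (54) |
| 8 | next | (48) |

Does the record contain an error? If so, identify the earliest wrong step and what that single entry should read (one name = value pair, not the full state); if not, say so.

step 1: x = (63*65 + 49) mod 83 = 77 -> no discrepancy
step 2: x = (63*77 + 49) mod 83 = 3 -> the record disagrees here
Step 2 is the first one off; corrected, x = 3.

step 2, x = 3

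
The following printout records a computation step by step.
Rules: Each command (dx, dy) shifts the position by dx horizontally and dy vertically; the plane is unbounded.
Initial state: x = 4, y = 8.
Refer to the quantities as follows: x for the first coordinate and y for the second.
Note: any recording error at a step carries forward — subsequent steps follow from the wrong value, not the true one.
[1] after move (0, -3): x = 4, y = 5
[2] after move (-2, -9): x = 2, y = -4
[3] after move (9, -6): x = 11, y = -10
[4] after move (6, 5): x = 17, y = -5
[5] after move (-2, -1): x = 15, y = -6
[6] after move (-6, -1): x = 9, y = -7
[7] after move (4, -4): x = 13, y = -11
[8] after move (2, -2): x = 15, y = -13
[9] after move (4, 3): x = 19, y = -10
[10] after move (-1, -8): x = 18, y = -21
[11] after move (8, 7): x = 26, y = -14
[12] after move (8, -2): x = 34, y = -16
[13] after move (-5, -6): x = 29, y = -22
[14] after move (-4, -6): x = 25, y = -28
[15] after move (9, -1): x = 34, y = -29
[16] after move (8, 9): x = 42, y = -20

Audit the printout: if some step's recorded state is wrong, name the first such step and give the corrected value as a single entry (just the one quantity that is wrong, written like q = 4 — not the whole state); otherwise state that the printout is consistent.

step 1: x = 4 + (0) = 4, y = 8 + (-3) = 5 -> same as recorded
step 2: x = 4 + (-2) = 2, y = 5 + (-9) = -4 -> checks out
step 3: x = 2 + (9) = 11, y = -4 + (-6) = -10 -> same as recorded
step 4: x = 11 + (6) = 17, y = -10 + (5) = -5 -> exactly as logged
step 5: x = 17 + (-2) = 15, y = -5 + (-1) = -6 -> in agreement
step 6: x = 15 + (-6) = 9, y = -6 + (-1) = -7 -> no discrepancy
step 7: x = 9 + (4) = 13, y = -7 + (-4) = -11 -> confirmed correct
step 8: x = 13 + (2) = 15, y = -11 + (-2) = -13 -> in agreement
step 9: x = 15 + (4) = 19, y = -13 + (3) = -10 -> matches
step 10: x = 19 + (-1) = 18, y = -10 + (-8) = -18 -> first mismatch against the printout
So the first discrepancy is step 10, where the right value is y = -18.

step 10, y = -18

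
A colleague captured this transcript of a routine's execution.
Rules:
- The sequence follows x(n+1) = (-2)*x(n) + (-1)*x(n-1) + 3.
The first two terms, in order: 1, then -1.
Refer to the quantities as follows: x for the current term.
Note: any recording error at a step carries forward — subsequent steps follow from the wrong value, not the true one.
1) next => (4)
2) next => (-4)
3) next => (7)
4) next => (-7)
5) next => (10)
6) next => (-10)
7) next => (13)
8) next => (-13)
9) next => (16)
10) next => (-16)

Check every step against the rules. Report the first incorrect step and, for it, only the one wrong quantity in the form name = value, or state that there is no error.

no error

1. x = -2*(-1) + (-1)*(1) + (3) = 4 (consistent with the transcript)
2. x = -2*(4) + (-1)*(-1) + (3) = -4 (same as recorded)
3. x = -2*(-4) + (-1)*(4) + (3) = 7 (matches)
4. x = -2*(7) + (-1)*(-4) + (3) = -7 (matches)
5. x = -2*(-7) + (-1)*(7) + (3) = 10 (exactly as logged)
6. x = -2*(10) + (-1)*(-7) + (3) = -10 (same as recorded)
7. x = -2*(-10) + (-1)*(10) + (3) = 13 (same as recorded)
8. x = -2*(13) + (-1)*(-10) + (3) = -13 (same as recorded)
9. x = -2*(-13) + (-1)*(13) + (3) = 16 (verified)
10. x = -2*(16) + (-1)*(-13) + (3) = -16 (verified)
Each recorded entry agrees with the recomputation.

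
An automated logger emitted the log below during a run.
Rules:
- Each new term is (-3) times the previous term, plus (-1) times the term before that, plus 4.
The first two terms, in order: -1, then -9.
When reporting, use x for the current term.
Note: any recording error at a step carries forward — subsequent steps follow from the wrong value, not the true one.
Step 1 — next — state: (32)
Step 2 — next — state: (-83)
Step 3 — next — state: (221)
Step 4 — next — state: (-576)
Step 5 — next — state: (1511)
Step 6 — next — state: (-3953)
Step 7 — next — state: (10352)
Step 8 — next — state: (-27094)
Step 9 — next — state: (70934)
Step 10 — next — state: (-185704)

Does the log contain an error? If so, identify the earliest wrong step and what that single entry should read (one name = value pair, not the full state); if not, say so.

step 8, x = -27099

Recomputing the run from the initial state:
step 1: x = 32
step 2: x = -83
step 3: x = 221
step 4: x = -576
step 5: x = 1511
step 6: x = -3953
step 7: x = 10352
step 8: x = -27099
step 9: x = 70949
step 10: x = -185744
The first disagreement with the log is at step 8, where the value should be x = -27099.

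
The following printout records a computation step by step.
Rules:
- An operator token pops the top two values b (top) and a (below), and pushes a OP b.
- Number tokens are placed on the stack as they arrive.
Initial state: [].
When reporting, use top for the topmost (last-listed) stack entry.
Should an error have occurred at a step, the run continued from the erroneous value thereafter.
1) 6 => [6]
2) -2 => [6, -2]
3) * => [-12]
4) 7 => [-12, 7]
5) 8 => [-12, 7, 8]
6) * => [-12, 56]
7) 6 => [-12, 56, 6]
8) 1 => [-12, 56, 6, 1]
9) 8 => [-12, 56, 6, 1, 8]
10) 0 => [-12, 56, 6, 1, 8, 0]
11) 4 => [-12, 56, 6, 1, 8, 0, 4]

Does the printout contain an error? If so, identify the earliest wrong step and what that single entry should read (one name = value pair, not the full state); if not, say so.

step 1: push 6: top = 6 -> matches
step 2: push -2: top = -2 -> verified
step 3: 6 * -2 = -12 -> verified
step 4: push 7: top = 7 -> verified
step 5: push 8: top = 8 -> agrees with the printout
step 6: 7 * 8 = 56 -> no discrepancy
step 7: push 6: top = 6 -> no discrepancy
step 8: push 1: top = 1 -> same as recorded
step 9: push 8: top = 8 -> confirmed correct
step 10: push 0: top = 0 -> consistent with the printout
step 11: push 4: top = 4 -> in agreement
The recomputation confirms every line.

no error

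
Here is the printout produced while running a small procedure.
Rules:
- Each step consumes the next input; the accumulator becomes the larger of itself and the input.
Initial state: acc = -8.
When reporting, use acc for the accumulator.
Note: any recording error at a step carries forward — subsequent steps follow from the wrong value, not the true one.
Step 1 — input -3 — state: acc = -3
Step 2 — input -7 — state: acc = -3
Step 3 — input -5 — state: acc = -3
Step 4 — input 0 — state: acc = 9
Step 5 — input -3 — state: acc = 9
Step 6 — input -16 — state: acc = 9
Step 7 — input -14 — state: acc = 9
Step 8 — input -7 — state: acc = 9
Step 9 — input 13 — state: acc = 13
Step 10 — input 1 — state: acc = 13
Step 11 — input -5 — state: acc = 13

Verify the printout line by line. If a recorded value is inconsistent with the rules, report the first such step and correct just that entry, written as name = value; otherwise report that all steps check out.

step 4, acc = 0

step 1: acc = max(-8, -3) = -3 -> matches
step 2: acc = max(-3, -7) = -3 -> verified
step 3: acc = max(-3, -5) = -3 -> in agreement
step 4: acc = max(-3, 0) = 0 -> the recorded entry deviates here
First incorrect step: 4; the correct value is acc = 0.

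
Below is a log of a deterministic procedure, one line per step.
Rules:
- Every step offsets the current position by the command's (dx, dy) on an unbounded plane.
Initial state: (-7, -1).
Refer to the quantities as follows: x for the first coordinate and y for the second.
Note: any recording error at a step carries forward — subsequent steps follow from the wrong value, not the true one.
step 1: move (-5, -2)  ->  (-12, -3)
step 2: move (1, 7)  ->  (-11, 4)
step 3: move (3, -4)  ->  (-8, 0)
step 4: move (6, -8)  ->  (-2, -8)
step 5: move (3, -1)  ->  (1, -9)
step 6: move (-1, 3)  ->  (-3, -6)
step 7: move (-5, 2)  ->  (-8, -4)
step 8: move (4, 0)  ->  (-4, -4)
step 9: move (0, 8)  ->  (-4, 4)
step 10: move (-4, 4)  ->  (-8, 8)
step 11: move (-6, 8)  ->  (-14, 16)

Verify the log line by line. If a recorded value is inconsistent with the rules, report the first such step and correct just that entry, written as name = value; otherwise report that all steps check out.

step 1: x = -7 + (-5) = -12, y = -1 + (-2) = -3 -> verified
step 2: x = -12 + (1) = -11, y = -3 + (7) = 4 -> same as recorded
step 3: x = -11 + (3) = -8, y = 4 + (-4) = 0 -> checks out
step 4: x = -8 + (6) = -2, y = 0 + (-8) = -8 -> in agreement
step 5: x = -2 + (3) = 1, y = -8 + (-1) = -9 -> no discrepancy
step 6: x = 1 + (-1) = 0, y = -9 + (3) = -6 -> the recorded entry deviates here
First incorrect step: 6; the correct value is x = 0.

step 6, x = 0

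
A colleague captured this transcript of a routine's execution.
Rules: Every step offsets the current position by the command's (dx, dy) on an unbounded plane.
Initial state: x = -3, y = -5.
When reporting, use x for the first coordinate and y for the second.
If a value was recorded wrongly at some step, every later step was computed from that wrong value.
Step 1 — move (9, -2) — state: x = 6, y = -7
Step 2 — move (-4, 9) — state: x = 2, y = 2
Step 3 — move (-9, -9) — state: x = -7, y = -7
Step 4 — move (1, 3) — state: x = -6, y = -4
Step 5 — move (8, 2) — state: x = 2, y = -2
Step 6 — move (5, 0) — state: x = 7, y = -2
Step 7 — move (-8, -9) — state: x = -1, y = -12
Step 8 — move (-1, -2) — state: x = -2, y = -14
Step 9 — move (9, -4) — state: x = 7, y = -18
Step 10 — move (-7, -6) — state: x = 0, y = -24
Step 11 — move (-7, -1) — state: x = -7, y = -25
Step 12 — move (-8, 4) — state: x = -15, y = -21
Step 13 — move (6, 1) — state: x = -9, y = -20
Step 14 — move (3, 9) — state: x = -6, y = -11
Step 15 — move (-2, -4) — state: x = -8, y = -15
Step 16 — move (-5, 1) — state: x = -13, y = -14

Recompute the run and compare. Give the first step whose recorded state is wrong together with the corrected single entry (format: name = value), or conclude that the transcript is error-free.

Recomputing the run from the initial state:
step 1: x = 6, y = -7
step 2: x = 2, y = 2
step 3: x = -7, y = -7
step 4: x = -6, y = -4
step 5: x = 2, y = -2
step 6: x = 7, y = -2
step 7: x = -1, y = -11
step 8: x = -2, y = -13
step 9: x = 7, y = -17
step 10: x = 0, y = -23
step 11: x = -7, y = -24
step 12: x = -15, y = -20
step 13: x = -9, y = -19
step 14: x = -6, y = -10
step 15: x = -8, y = -14
step 16: x = -13, y = -13
The first disagreement with the transcript is at step 7, where the value should be y = -11.

step 7, y = -11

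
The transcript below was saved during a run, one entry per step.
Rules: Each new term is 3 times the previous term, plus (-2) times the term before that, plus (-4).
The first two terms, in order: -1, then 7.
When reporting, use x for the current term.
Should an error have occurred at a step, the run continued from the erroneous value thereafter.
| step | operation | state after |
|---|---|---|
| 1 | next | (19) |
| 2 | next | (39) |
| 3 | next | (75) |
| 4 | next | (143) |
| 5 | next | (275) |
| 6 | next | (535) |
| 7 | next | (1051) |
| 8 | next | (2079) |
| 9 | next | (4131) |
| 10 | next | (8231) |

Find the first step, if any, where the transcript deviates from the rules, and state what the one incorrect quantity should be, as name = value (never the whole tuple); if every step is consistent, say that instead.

no error

Recomputing the run from the initial state:
step 1: x = 19
step 2: x = 39
step 3: x = 75
step 4: x = 143
step 5: x = 275
step 6: x = 535
step 7: x = 1051
step 8: x = 2079
step 9: x = 4131
step 10: x = 8231
This matches the transcript at every step.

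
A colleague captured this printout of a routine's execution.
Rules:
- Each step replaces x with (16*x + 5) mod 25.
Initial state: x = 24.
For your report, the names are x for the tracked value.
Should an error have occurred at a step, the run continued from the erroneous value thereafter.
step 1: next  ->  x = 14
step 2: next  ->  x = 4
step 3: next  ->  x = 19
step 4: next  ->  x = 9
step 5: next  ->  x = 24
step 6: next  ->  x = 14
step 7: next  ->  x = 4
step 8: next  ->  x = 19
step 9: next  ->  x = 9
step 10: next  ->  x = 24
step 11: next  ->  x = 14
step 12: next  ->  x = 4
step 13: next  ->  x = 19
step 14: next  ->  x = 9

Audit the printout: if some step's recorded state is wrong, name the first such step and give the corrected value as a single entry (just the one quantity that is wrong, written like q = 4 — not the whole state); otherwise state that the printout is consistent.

step 1: x = (16*24 + 5) mod 25 = 14 -> agrees with the printout
step 2: x = (16*14 + 5) mod 25 = 4 -> in agreement
step 3: x = (16*4 + 5) mod 25 = 19 -> confirmed correct
step 4: x = (16*19 + 5) mod 25 = 9 -> agrees with the printout
step 5: x = (16*9 + 5) mod 25 = 24 -> consistent with the printout
step 6: x = (16*24 + 5) mod 25 = 14 -> checks out
step 7: x = (16*14 + 5) mod 25 = 4 -> in agreement
step 8: x = (16*4 + 5) mod 25 = 19 -> checks out
step 9: x = (16*19 + 5) mod 25 = 9 -> verified
step 10: x = (16*9 + 5) mod 25 = 24 -> matches
step 11: x = (16*24 + 5) mod 25 = 14 -> in agreement
step 12: x = (16*14 + 5) mod 25 = 4 -> checks out
step 13: x = (16*4 + 5) mod 25 = 19 -> in agreement
step 14: x = (16*19 + 5) mod 25 = 9 -> consistent with the printout
No step deviates from the rules.

no error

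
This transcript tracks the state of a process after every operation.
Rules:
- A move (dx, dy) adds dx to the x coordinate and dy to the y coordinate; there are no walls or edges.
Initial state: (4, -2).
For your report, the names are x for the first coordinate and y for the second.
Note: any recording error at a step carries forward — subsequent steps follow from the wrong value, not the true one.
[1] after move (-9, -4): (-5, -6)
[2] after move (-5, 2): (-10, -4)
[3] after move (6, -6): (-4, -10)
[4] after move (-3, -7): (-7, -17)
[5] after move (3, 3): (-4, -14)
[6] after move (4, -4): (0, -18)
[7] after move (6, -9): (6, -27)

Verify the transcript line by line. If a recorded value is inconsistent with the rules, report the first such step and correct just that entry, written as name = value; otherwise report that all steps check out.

Step 1: x = 4 + (-9) = -5, y = -2 + (-4) = -6 — same as recorded.
Step 2: x = -5 + (-5) = -10, y = -6 + (2) = -4 — in agreement.
Step 3: x = -10 + (6) = -4, y = -4 + (-6) = -10 — matches.
Step 4: x = -4 + (-3) = -7, y = -10 + (-7) = -17 — matches.
Step 5: x = -7 + (3) = -4, y = -17 + (3) = -14 — no discrepancy.
Step 6: x = -4 + (4) = 0, y = -14 + (-4) = -18 — in agreement.
Step 7: x = 0 + (6) = 6, y = -18 + (-9) = -27 — matches.
Nothing is out of place; the run is error-free.

no error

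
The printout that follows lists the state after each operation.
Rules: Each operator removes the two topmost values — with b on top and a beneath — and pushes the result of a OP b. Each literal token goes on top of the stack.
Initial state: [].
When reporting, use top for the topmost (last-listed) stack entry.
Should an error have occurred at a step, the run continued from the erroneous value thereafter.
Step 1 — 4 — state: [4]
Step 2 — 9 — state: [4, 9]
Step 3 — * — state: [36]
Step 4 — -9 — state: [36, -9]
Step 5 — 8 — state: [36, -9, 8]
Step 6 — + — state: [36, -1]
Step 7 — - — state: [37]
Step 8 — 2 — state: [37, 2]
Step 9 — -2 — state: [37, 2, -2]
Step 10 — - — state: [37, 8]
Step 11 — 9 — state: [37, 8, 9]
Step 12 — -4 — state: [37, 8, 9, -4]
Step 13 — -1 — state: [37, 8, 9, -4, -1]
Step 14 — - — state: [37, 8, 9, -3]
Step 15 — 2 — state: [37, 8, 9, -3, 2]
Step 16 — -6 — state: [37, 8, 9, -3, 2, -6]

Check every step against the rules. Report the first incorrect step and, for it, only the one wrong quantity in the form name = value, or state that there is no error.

step 10, top = 4

step 1: push 4: top = 4 -> checks out
step 2: push 9: top = 9 -> consistent with the printout
step 3: 4 * 9 = 36 -> same as recorded
step 4: push -9: top = -9 -> exactly as logged
step 5: push 8: top = 8 -> verified
step 6: -9 + 8 = -1 -> in agreement
step 7: 36 - -1 = 37 -> verified
step 8: push 2: top = 2 -> checks out
step 9: push -2: top = -2 -> checks out
step 10: 2 - -2 = 4 -> the printout disagrees here
So the first discrepancy is step 10, where the right value is top = 4.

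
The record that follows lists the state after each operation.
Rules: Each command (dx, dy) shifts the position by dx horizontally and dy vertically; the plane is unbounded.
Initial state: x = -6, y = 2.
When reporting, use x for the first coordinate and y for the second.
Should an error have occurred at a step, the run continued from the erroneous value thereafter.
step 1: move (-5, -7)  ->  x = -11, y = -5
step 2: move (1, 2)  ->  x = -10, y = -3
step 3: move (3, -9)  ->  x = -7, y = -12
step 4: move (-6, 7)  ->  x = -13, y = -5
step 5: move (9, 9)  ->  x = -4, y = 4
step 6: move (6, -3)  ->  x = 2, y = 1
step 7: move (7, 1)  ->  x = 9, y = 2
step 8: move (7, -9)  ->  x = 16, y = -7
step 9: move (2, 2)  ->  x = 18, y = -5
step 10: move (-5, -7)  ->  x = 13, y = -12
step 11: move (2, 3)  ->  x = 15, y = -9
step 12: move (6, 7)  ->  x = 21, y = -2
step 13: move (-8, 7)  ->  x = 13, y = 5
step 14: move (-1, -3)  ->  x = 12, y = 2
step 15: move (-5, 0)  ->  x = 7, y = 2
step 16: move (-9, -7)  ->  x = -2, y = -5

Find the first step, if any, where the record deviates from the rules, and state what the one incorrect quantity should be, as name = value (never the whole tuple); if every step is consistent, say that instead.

no error

Recomputing the run from the initial state:
step 1: x = -11, y = -5
step 2: x = -10, y = -3
step 3: x = -7, y = -12
step 4: x = -13, y = -5
step 5: x = -4, y = 4
step 6: x = 2, y = 1
step 7: x = 9, y = 2
step 8: x = 16, y = -7
step 9: x = 18, y = -5
step 10: x = 13, y = -12
step 11: x = 15, y = -9
step 12: x = 21, y = -2
step 13: x = 13, y = 5
step 14: x = 12, y = 2
step 15: x = 7, y = 2
step 16: x = -2, y = -5
This matches the record at every step.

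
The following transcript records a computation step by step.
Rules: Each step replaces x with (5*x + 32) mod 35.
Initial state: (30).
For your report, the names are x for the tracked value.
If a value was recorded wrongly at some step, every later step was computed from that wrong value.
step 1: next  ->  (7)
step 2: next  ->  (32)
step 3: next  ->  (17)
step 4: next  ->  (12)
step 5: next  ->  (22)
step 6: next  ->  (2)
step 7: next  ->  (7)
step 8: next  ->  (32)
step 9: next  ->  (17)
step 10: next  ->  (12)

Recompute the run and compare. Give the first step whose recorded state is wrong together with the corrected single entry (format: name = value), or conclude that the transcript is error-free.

no error

1. x = (5*30 + 32) mod 35 = 7 (verified)
2. x = (5*7 + 32) mod 35 = 32 (consistent with the transcript)
3. x = (5*32 + 32) mod 35 = 17 (exactly as logged)
4. x = (5*17 + 32) mod 35 = 12 (agrees with the transcript)
5. x = (5*12 + 32) mod 35 = 22 (checks out)
6. x = (5*22 + 32) mod 35 = 2 (in agreement)
7. x = (5*2 + 32) mod 35 = 7 (no discrepancy)
8. x = (5*7 + 32) mod 35 = 32 (exactly as logged)
9. x = (5*32 + 32) mod 35 = 17 (agrees with the transcript)
10. x = (5*17 + 32) mod 35 = 12 (confirmed correct)
Each recorded entry agrees with the recomputation.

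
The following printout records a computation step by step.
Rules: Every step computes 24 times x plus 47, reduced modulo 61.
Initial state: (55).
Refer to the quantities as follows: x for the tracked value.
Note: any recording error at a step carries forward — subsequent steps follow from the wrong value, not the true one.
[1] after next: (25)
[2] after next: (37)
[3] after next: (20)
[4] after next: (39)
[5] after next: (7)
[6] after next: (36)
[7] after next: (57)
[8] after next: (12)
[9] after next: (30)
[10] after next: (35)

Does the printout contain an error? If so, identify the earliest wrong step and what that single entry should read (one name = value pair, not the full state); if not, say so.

Step 1: x = (24*55 + 47) mod 61 = 25 — in agreement.
Step 2: x = (24*25 + 47) mod 61 = 37 — same as recorded.
Step 3: x = (24*37 + 47) mod 61 = 20 — same as recorded.
Step 4: x = (24*20 + 47) mod 61 = 39 — exactly as logged.
Step 5: x = (24*39 + 47) mod 61 = 7 — agrees with the printout.
Step 6: x = (24*7 + 47) mod 61 = 32 — a discrepancy with the printout.
So the first discrepancy is step 6, where the right value is x = 32.

step 6, x = 32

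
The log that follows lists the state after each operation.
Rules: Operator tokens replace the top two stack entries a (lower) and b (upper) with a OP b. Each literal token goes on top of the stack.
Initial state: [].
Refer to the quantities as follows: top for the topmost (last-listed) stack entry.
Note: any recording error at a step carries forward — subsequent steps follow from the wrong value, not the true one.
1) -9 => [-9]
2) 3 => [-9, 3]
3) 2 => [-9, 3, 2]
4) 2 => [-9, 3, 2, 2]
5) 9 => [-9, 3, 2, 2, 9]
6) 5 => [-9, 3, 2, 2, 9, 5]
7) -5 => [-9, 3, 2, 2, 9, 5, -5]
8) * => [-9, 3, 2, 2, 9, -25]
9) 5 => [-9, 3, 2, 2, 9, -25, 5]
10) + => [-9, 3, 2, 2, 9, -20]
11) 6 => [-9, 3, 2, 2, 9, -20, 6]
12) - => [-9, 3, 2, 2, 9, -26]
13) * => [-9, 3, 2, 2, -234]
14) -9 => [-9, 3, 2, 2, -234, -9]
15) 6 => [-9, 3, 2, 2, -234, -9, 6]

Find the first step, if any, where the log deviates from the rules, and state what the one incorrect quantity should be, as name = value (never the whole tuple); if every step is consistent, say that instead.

Step 1: push -9: top = -9 — confirmed correct.
Step 2: push 3: top = 3 — checks out.
Step 3: push 2: top = 2 — same as recorded.
Step 4: push 2: top = 2 — consistent with the log.
Step 5: push 9: top = 9 — no discrepancy.
Step 6: push 5: top = 5 — in agreement.
Step 7: push -5: top = -5 — matches.
Step 8: 5 * -5 = -25 — exactly as logged.
Step 9: push 5: top = 5 — no discrepancy.
Step 10: -25 + 5 = -20 — consistent with the log.
Step 11: push 6: top = 6 — no discrepancy.
Step 12: -20 - 6 = -26 — verified.
Step 13: 9 * -26 = -234 — exactly as logged.
Step 14: push -9: top = -9 — matches.
Step 15: push 6: top = 6 — exactly as logged.
All steps check out; nothing to correct.

no error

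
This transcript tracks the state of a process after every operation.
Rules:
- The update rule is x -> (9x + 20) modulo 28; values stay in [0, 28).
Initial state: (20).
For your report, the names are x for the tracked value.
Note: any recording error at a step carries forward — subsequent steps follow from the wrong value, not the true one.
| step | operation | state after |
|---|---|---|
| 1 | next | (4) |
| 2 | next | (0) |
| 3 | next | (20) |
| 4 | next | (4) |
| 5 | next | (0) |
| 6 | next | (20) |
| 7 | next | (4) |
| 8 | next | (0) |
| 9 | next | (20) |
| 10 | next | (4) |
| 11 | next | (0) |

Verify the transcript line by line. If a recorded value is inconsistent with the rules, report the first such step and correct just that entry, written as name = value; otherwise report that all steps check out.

Step 1: x = (9*20 + 20) mod 28 = 4 — agrees with the transcript.
Step 2: x = (9*4 + 20) mod 28 = 0 — consistent with the transcript.
Step 3: x = (9*0 + 20) mod 28 = 20 — consistent with the transcript.
Step 4: x = (9*20 + 20) mod 28 = 4 — in agreement.
Step 5: x = (9*4 + 20) mod 28 = 0 — matches.
Step 6: x = (9*0 + 20) mod 28 = 20 — same as recorded.
Step 7: x = (9*20 + 20) mod 28 = 4 — checks out.
Step 8: x = (9*4 + 20) mod 28 = 0 — exactly as logged.
Step 9: x = (9*0 + 20) mod 28 = 20 — exactly as logged.
Step 10: x = (9*20 + 20) mod 28 = 4 — checks out.
Step 11: x = (9*4 + 20) mod 28 = 0 — agrees with the transcript.
Nothing is out of place; the run is error-free.

no error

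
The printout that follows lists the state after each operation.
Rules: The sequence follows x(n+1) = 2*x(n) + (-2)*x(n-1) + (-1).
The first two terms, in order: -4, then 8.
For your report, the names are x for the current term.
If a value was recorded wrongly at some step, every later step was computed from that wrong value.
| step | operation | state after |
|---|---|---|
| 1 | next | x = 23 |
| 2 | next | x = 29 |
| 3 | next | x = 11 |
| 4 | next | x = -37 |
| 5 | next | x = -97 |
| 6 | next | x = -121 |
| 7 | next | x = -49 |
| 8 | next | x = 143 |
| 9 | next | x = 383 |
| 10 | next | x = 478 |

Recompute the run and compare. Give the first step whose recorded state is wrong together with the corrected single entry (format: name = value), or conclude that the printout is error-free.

step 10, x = 479

1. x = 2*(8) + (-2)*(-4) + (-1) = 23 (no discrepancy)
2. x = 2*(23) + (-2)*(8) + (-1) = 29 (exactly as logged)
3. x = 2*(29) + (-2)*(23) + (-1) = 11 (exactly as logged)
4. x = 2*(11) + (-2)*(29) + (-1) = -37 (in agreement)
5. x = 2*(-37) + (-2)*(11) + (-1) = -97 (agrees with the printout)
6. x = 2*(-97) + (-2)*(-37) + (-1) = -121 (agrees with the printout)
7. x = 2*(-121) + (-2)*(-97) + (-1) = -49 (matches)
8. x = 2*(-49) + (-2)*(-121) + (-1) = 143 (verified)
9. x = 2*(143) + (-2)*(-49) + (-1) = 383 (matches)
10. x = 2*(383) + (-2)*(143) + (-1) = 479 (the entry is off here)
Step 10 is the first one off; corrected, x = 479.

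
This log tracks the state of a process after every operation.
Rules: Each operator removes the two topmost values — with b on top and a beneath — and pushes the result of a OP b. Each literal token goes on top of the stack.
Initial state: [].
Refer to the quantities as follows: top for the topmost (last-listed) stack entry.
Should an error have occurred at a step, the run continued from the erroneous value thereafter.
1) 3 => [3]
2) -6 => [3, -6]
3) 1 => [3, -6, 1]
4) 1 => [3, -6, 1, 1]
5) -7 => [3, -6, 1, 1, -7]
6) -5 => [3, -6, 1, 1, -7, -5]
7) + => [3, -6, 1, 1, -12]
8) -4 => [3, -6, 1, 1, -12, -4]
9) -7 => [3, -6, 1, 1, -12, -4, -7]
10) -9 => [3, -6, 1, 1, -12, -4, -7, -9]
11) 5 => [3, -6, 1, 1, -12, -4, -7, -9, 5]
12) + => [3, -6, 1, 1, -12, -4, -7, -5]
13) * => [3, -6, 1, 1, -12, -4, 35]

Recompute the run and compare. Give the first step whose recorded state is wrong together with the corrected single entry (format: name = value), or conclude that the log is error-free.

Step 1: push 3: top = 3 — confirmed correct.
Step 2: push -6: top = -6 — no discrepancy.
Step 3: push 1: top = 1 — verified.
Step 4: push 1: top = 1 — exactly as logged.
Step 5: push -7: top = -7 — no discrepancy.
Step 6: push -5: top = -5 — verified.
Step 7: -7 + -5 = -12 — agrees with the log.
Step 8: push -4: top = -4 — confirmed correct.
Step 9: push -7: top = -7 — verified.
Step 10: push -9: top = -9 — checks out.
Step 11: push 5: top = 5 — no discrepancy.
Step 12: -9 + 5 = -4 — the log has a different value.
Step 12 is the first one off; corrected, top = -4.

step 12, top = -4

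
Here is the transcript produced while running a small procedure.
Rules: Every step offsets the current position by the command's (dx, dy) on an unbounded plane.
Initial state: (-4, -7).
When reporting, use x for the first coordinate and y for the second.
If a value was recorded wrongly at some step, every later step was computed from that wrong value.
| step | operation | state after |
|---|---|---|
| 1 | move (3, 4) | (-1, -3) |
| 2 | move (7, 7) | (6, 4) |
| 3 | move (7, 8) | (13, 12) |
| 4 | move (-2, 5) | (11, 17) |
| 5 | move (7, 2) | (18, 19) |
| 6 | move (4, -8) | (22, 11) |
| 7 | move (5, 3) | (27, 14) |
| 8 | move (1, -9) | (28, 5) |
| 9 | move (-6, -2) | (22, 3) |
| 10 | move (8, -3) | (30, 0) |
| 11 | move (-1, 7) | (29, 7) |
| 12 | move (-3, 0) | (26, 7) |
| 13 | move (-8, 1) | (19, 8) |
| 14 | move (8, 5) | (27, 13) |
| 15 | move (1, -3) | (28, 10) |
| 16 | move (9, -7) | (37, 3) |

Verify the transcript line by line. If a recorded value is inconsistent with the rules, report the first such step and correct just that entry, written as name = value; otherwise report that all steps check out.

step 13, x = 18

Step 1: x = -4 + (3) = -1, y = -7 + (4) = -3 — matches.
Step 2: x = -1 + (7) = 6, y = -3 + (7) = 4 — verified.
Step 3: x = 6 + (7) = 13, y = 4 + (8) = 12 — checks out.
Step 4: x = 13 + (-2) = 11, y = 12 + (5) = 17 — confirmed correct.
Step 5: x = 11 + (7) = 18, y = 17 + (2) = 19 — checks out.
Step 6: x = 18 + (4) = 22, y = 19 + (-8) = 11 — confirmed correct.
Step 7: x = 22 + (5) = 27, y = 11 + (3) = 14 — consistent with the transcript.
Step 8: x = 27 + (1) = 28, y = 14 + (-9) = 5 — consistent with the transcript.
Step 9: x = 28 + (-6) = 22, y = 5 + (-2) = 3 — in agreement.
Step 10: x = 22 + (8) = 30, y = 3 + (-3) = 0 — in agreement.
Step 11: x = 30 + (-1) = 29, y = 0 + (7) = 7 — consistent with the transcript.
Step 12: x = 29 + (-3) = 26, y = 7 + (0) = 7 — confirmed correct.
Step 13: x = 26 + (-8) = 18, y = 7 + (1) = 8 — the recorded entry deviates here.
Step 13 is the first one off; corrected, x = 18.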